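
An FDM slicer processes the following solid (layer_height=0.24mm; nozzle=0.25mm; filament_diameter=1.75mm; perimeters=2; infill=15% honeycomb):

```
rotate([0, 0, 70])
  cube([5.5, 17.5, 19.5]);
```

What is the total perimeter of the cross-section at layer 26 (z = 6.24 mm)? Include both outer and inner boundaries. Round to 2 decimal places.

At z = 6.24 mm: the 5.5×17.5 cube contributes its full rectangle (perimeter 46.00 mm); (whole slice rotated 70° about Z — lengths, areas and connectivity unchanged). Overall, the cross-section is a single solid region. Total boundary length (outer) = 46.00 mm.

46.00 mm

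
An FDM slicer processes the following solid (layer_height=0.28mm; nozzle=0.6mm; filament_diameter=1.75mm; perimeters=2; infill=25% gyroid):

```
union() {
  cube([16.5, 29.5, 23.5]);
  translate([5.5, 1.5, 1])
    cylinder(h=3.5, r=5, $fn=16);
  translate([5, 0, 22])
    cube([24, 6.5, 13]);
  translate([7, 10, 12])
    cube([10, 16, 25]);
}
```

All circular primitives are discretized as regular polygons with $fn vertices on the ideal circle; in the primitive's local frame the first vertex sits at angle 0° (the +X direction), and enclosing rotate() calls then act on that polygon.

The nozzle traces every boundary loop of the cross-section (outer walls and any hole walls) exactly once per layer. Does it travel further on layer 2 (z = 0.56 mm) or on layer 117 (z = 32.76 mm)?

Layer 2 (z = 0.56): the cube (footprint 16.5×29.5) is included at this height (perimeter 92.00 mm); the cylinder at (5.5, 1.5) is not intersected at this z (z outside [1, 4.5]); the cube at (5, 0) is not intersected at this z (z outside [22, 35]); the cube at (7, 10) is absent (z outside [12, 37]); Taking the union: only the 16.5×29.5 cube is present, so the union is just that shape — boundary = 92.00 mm. So its perimeter = 92.00 mm. Layer 117 (z = 32.76): the cube does not reach this height (z outside [0, 23.5]); the cylinder at (5.5, 1.5) does not reach this height (z outside [1, 4.5]); the 24×6.5 cube at (5, 0) contributes its full rectangle (perimeter 61.00 mm); the cube at (7, 10) is present — its section is the full 10×16 rectangle (perimeter 52.00 mm); Merging all regions: the 2 present regions are separate (no shared area or edge), so areas and boundary lengths simply add and each stays a separate island — boundary = 113.00 mm. So its perimeter = 113.00 mm. Layer 117 is larger (113.00 vs 92.00 mm).

layer 117 (z = 32.76 mm)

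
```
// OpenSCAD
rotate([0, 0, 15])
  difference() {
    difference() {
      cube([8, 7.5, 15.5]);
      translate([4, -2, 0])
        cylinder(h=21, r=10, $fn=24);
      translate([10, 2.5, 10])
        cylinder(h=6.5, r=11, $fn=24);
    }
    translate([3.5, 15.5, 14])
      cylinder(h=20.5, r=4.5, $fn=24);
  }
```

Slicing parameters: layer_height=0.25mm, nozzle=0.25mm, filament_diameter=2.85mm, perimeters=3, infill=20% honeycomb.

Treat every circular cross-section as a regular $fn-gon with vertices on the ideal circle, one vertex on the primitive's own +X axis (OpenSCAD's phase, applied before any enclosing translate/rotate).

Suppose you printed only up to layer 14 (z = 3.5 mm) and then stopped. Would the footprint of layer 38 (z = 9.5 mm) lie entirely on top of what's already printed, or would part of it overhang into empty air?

Compare the two slices. At z = 3.5: the cube is present — its section is the full 8×7.5 rectangle (area 60.00 mm²); the r=10 cylinder at (4, -2) gives a regular 24-gon of circumradius 10 (constant along its height) (area = (24/2)·10.000²·sin(360°/24) = 310.58 mm²); the cylinder at (10, 2.5) is not intersected at this z (z outside [10, 16.5]); Taking the first minus the rest: starting from the 8×7.5 cube (60.00 mm²), the r=10 cylinder at (4, -2) partially overlaps it — only the 59.56 mm² overlap (of its 310.58 mm²) is removed, clipping the outline — area = 0.44 mm²; the cylinder at (3.5, 15.5) does not reach this height (z outside [14, 34.5]); After the difference (first − rest): none of the subtracted shapes is present at this height, so that combined region is unchanged — area = 0.44 mm²; (rotated 15° about Z; rotation is an isometry so areas/perimeters/island counts are preserved). At z = 9.5: the cube is present — its section is the full 8×7.5 rectangle (area 60.00 mm²); the r=10 cylinder at (4, -2) contributes a regular 24-gon of circumradius 10 (area = (24/2)·10.000²·sin(360°/24) = 310.58 mm²); the cylinder at (10, 2.5) is absent (z outside [10, 16.5]); Taking the first minus the rest: starting from the 8×7.5 cube (60.00 mm²), the r=10 cylinder at (4, -2) partially overlaps it — only the 59.56 mm² overlap (of its 310.58 mm²) is removed, clipping the outline — area = 0.44 mm²; the cylinder at (3.5, 15.5) is not intersected at this z (z outside [14, 34.5]); After the difference (first − rest): none of the subtracted shapes is present at this height, so the result so far is unchanged — area = 0.44 mm²; (rotated 15° about Z; rotation is an isometry so areas/perimeters/island counts are preserved). Checking containment: the cross-section at z = 9.5 is a subset of the cross-section at z = 3.5.

entirely on top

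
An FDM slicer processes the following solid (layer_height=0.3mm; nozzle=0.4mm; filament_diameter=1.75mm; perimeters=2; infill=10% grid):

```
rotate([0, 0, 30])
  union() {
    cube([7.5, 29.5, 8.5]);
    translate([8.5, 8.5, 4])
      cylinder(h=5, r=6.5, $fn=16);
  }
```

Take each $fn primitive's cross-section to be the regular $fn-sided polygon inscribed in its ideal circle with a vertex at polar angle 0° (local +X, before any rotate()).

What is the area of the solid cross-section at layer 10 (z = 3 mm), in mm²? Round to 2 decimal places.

221.25 mm²

At z = 3 mm: the cube (footprint 7.5×29.5) is included at this height (area 221.25 mm²); the cylinder at (8.5, 8.5) is not intersected at this z (z outside [4, 9]); Combining (union): only the 7.5×29.5 cube is present, so the union is just that shape — area = 221.25 mm²; (rotated 30° about Z; rotation is an isometry so areas/perimeters/island counts are preserved). Overall, the cross-section is a single solid region. Net area = 221.25 mm².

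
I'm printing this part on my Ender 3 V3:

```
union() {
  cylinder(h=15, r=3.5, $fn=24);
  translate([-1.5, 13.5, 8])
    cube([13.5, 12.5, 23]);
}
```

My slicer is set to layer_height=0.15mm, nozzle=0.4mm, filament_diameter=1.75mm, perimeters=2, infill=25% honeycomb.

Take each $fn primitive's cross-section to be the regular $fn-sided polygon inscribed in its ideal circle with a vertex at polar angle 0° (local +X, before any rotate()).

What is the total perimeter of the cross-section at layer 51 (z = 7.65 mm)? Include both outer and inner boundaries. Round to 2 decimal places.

21.93 mm

At z = 7.65 mm: the cylinder: section is a regular 24-gon, circumradius r=3.5 (perimeter = 2·24·3.500·sin(180°/24) = 21.93 mm); the cube at (-1.5, 13.5) is not intersected at this z (z outside [8, 31]); Combining (union): only the r=3.5 cylinder is present, so the union is just that shape — boundary = 21.93 mm. Overall, the cross-section is a single solid region. Total boundary length (outer) = 21.93 mm.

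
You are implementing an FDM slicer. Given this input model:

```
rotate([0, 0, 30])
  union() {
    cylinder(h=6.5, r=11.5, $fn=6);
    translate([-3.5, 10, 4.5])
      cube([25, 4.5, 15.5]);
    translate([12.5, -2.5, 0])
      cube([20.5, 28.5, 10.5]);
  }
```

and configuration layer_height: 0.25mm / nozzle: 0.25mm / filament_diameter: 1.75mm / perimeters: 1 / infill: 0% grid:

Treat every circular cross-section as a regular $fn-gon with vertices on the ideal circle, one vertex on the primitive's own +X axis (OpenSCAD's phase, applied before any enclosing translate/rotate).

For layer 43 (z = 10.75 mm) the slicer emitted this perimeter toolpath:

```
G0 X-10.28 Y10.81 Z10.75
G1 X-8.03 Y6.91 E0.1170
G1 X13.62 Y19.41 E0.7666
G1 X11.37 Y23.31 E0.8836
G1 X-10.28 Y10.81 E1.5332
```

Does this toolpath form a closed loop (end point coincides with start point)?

yes

Start point (G0): (-10.28, 10.81). End point (last G1): the path returns to the start — closed.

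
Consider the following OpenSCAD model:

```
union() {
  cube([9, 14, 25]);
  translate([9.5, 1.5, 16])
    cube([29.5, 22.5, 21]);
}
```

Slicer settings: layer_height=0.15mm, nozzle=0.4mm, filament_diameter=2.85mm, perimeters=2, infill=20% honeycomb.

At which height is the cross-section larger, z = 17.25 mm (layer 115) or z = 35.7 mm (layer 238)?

layer 115 (z = 17.25 mm)

Layer 115 (z = 17.25): the cube is present — its section is the full 9×14 rectangle (area 126.00 mm²); the cube at (9.5, 1.5) is present — its section is the full 29.5×22.5 rectangle (area 663.75 mm²); Combining (union): the 2 present regions are separate (no shared area or edge), so areas and boundary lengths simply add and each stays a separate island — area = 789.75 mm². So its area = 789.75 mm². Layer 238 (z = 35.7): the cube does not reach this height (z outside [0, 25]); the cube at (9.5, 1.5) (footprint 29.5×22.5) is included at this height (area 663.75 mm²); Merging all regions: only the 29.5×22.5 cube at (9.5, 1.5) is present, so the union is just that shape — area = 663.75 mm². So its area = 663.75 mm². Layer 115 is larger (789.75 vs 663.75 mm²).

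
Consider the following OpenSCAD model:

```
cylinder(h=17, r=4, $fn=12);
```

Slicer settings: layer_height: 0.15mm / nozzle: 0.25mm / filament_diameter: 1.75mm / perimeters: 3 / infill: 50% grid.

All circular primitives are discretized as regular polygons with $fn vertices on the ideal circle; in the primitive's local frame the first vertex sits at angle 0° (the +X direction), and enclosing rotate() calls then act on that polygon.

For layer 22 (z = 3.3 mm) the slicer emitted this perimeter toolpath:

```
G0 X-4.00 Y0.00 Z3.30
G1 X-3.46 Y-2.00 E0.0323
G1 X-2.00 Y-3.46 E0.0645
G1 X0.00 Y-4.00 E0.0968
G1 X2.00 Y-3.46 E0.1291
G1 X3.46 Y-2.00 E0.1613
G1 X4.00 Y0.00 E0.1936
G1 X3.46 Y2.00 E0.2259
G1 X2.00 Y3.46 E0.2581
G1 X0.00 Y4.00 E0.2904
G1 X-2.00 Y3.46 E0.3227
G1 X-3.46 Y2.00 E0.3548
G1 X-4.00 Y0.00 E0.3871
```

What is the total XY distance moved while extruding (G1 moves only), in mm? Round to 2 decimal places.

Sum the Euclidean lengths of each G1 segment: total = 24.83 mm.

24.83 mm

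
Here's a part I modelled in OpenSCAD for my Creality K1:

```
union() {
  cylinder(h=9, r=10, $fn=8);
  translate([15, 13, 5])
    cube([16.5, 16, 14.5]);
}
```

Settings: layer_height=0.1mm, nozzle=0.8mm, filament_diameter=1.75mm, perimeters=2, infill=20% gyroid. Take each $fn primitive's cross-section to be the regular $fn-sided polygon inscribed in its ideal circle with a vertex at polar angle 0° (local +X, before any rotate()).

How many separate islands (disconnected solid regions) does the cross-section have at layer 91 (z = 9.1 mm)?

1

At z = 9.1 mm: the cylinder is not intersected at this z (z outside [0, 9]); the cube at (15, 13) is present — its section is the full 16.5×16 rectangle; Combining (union): only the 16.5×16 cube at (15, 13) is present, so the union is just that shape — 1 connected region. Overall, the cross-section is a single solid region. Island count = 1.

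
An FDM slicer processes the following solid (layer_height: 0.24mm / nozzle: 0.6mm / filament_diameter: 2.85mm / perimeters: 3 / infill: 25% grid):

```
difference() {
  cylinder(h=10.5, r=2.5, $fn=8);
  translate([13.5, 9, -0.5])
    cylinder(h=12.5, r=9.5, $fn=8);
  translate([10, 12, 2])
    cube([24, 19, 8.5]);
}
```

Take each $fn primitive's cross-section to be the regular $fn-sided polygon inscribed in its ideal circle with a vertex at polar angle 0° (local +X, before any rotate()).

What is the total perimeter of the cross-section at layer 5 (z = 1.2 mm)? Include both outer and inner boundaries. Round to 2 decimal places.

15.31 mm

At z = 1.2 mm: the r=2.5 cylinder gives a regular 8-gon of circumradius 2.5 (constant along its height) (perimeter = 2·8·2.500·sin(180°/8) = 15.31 mm); the r=9.5 cylinder at (13.5, 9) contributes a regular 8-gon of circumradius 9.5 (perimeter = 2·8·9.500·sin(180°/8) = 58.17 mm); the cube at (10, 12) is absent (z outside [2, 10.5]); After the difference (first − rest): starting from the r=2.5 cylinder, the r=9.5 cylinder at (13.5, 9) misses the remaining region (no effect) — boundary = 15.31 mm. Overall, the cross-section is a single solid region. Total boundary length (outer) = 15.31 mm.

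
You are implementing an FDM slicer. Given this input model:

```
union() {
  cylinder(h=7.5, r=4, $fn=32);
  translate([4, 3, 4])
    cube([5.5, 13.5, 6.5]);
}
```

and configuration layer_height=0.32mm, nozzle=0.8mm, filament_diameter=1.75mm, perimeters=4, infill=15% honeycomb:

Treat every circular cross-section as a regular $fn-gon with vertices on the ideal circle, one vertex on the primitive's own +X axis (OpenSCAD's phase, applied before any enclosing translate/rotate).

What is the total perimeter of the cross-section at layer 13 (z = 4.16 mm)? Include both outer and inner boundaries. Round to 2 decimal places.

At z = 4.16 mm: the r=4 cylinder contributes a regular 32-gon of circumradius 4 (perimeter = 2·32·4.000·sin(180°/32) = 25.09 mm); the 5.5×13.5 cube at (4, 3) contributes its full rectangle (perimeter 38.00 mm); Taking the union: the 2 present regions are separate (no shared area or edge), so areas and boundary lengths simply add and each stays a separate island — boundary = 63.09 mm. Overall, the cross-section has 2 separate islands. Total boundary length (outer) = 63.09 mm.

63.09 mm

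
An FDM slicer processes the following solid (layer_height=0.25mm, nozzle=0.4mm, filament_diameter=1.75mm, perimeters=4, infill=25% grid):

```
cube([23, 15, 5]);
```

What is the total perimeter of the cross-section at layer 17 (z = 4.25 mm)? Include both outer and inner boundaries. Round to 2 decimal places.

At z = 4.25 mm: the cube (footprint 23×15) is included at this height (perimeter 76.00 mm). Overall, the cross-section is a single solid region. Total boundary length (outer) = 76.00 mm.

76.00 mm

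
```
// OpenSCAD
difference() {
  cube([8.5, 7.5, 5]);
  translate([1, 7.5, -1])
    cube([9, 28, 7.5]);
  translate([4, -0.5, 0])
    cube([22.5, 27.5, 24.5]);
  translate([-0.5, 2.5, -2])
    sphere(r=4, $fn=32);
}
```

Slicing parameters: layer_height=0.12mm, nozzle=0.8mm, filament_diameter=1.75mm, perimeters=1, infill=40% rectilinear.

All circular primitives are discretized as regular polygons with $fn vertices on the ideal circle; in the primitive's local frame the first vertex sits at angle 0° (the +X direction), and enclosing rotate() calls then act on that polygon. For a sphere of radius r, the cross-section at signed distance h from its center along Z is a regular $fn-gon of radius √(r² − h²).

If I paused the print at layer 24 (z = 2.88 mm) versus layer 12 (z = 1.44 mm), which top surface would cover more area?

Layer 24 (z = 2.88): the 8.5×7.5 cube contributes its full rectangle (area 63.75 mm²); the cube at (1, 7.5) is present — its section is the full 9×28 rectangle (area 252.00 mm²); the cube at (4, -0.5) (footprint 22.5×27.5) is included at this height (area 618.75 mm²); the sphere at (-0.5, 2.5) is absent (|z−center|=4.880 > r=4); Taking the first minus the rest: starting from the 8.5×7.5 cube (63.75 mm²), the 9×28 cube at (1, 7.5) misses the remaining region (no effect); the 22.5×27.5 cube at (4, -0.5) partially overlaps it — only the 33.75 mm² overlap (of its 618.75 mm²) is removed, clipping the outline — area = 30.00 mm². So its area = 30.00 mm². Layer 12 (z = 1.44): the cube is present — its section is the full 8.5×7.5 rectangle (area 63.75 mm²); the cube at (1, 7.5) (footprint 9×28) is included at this height (area 252.00 mm²); the 22.5×27.5 cube at (4, -0.5) contributes its full rectangle (area 618.75 mm²); the r=4 sphere at (-0.5, 2.5) contributes a regular 32-gon of circumradius √(4²−3.44²) = 2.041 (area = (32/2)·2.041²·sin(360°/32) = 13.01 mm²); Taking the first minus the rest: starting from the 8.5×7.5 cube (63.75 mm²), the 9×28 cube at (1, 7.5) misses the remaining region (no effect); the 22.5×27.5 cube at (4, -0.5) partially overlaps it — only the 33.75 mm² overlap (of its 618.75 mm²) is removed, clipping the outline; the r=4 sphere at (-0.5, 2.5) partially overlaps it — only the 4.49 mm² overlap (of its 13.01 mm²) is removed, clipping the outline — area = 25.51 mm². So its area = 25.51 mm². Layer 24 is larger (30.00 vs 25.51 mm²).

layer 24 (z = 2.88 mm)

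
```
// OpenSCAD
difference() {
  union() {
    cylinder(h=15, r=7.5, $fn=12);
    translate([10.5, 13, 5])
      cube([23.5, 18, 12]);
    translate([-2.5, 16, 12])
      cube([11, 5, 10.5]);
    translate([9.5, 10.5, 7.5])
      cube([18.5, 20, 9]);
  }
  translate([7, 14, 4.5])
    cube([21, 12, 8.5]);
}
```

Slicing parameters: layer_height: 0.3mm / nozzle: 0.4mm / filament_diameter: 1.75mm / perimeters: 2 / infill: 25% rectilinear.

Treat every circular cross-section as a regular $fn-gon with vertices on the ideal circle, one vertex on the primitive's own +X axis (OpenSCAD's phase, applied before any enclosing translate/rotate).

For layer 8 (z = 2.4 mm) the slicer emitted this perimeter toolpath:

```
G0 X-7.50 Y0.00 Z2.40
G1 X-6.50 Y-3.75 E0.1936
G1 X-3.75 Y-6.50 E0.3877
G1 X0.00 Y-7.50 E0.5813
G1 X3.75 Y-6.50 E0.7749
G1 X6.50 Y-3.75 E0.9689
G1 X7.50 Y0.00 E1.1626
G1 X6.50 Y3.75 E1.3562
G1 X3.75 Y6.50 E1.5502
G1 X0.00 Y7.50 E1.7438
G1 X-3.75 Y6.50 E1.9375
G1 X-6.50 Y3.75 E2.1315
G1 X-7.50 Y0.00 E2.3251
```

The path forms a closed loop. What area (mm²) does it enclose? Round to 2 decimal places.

Apply the shoelace formula to the sequence of (X, Y) vertices; enclosed area = 168.88 mm².

168.88 mm²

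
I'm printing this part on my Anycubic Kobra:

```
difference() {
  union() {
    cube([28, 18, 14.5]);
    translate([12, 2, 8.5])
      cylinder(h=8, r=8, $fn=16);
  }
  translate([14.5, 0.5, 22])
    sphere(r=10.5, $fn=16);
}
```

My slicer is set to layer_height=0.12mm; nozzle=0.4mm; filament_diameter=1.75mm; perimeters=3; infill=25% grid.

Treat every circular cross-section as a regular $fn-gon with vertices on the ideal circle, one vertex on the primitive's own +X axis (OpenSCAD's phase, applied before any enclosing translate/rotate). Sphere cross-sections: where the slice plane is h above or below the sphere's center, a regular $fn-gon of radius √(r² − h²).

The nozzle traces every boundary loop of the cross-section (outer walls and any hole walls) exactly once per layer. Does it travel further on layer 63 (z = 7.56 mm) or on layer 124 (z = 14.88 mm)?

layer 63 (z = 7.56 mm)

Layer 63 (z = 7.56): the cube is present — its section is the full 28×18 rectangle (perimeter 92.00 mm); the cylinder at (12, 2) is absent (z outside [8.5, 16.5]); Merging all regions: only the 28×18 cube is present, so the union is just that shape — boundary = 92.00 mm; the sphere at (14.5, 0.5) does not reach this height (|z−center|=14.440 > r=10.5); After the difference (first − rest): none of the subtracted shapes is present at this height, so that combined region is unchanged — boundary = 92.00 mm. So its perimeter = 92.00 mm. Layer 124 (z = 14.88): the cube does not reach this height (z outside [0, 14.5]); the r=8 cylinder at (12, 2) contributes a regular 16-gon of circumradius 8 (perimeter = 2·16·8.000·sin(180°/16) = 49.94 mm); Merging all regions: only the r=8 cylinder at (12, 2) is present, so the union is just that shape — boundary = 49.94 mm; the sphere at (14.5, 0.5): section is a regular 16-gon, circumradius = √(r²−h²) = √(10.5²−7.12²) = 7.717 (perimeter = 2·16·7.717·sin(180°/16) = 48.18 mm); After the difference (first − rest): starting from the result so far, the r=10.5 sphere at (14.5, 0.5) partially overlaps it — only the 143.95 mm² overlap (of its 182.33 mm²) is removed, clipping the outline — boundary = 52.27 mm. So its perimeter = 52.27 mm. Layer 63 is larger (92.00 vs 52.27 mm).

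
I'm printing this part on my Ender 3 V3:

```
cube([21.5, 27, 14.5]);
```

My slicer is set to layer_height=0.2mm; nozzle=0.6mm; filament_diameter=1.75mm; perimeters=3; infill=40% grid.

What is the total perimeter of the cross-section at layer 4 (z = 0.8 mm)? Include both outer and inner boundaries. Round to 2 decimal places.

At z = 0.8 mm: the cube (footprint 21.5×27) is included at this height (perimeter 97.00 mm). Overall, the cross-section is a single solid region. Total boundary length (outer) = 97.00 mm.

97.00 mm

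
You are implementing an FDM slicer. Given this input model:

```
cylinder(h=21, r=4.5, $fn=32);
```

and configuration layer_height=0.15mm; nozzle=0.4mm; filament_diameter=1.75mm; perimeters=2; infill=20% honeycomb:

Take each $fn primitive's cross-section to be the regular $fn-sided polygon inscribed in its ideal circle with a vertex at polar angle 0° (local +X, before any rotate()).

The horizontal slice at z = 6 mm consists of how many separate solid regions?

1

At z = 6 mm: the r=4.5 cylinder contributes a regular 32-gon of circumradius 4.5. The result has 1 disconnected region.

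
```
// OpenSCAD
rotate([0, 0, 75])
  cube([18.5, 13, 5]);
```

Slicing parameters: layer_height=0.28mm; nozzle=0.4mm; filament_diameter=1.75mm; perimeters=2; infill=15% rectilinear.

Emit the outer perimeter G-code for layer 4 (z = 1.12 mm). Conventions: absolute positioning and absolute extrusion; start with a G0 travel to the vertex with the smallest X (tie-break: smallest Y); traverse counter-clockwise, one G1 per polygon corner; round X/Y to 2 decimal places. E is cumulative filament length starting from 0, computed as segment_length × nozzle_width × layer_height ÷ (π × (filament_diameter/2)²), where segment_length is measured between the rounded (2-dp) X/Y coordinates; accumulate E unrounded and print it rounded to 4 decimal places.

At z = 1.12 mm: the 18.5×13 cube contributes its full rectangle; (rotated 75° about Z; rotation is an isometry so areas/perimeters/island counts are preserved). The outline is a single polygon with 4 vertices. Extrusion per mm of travel: 0.4 × 0.28 / (π × 0.875²) = 0.046564. Accumulating E over each segment gives final E = 2.9338.

G0 X-12.56 Y3.36 Z1.12
G1 X0.00 Y0.00 E0.6054
G1 X4.79 Y17.87 E1.4669
G1 X-7.77 Y21.23 E2.0723
G1 X-12.56 Y3.36 E2.9338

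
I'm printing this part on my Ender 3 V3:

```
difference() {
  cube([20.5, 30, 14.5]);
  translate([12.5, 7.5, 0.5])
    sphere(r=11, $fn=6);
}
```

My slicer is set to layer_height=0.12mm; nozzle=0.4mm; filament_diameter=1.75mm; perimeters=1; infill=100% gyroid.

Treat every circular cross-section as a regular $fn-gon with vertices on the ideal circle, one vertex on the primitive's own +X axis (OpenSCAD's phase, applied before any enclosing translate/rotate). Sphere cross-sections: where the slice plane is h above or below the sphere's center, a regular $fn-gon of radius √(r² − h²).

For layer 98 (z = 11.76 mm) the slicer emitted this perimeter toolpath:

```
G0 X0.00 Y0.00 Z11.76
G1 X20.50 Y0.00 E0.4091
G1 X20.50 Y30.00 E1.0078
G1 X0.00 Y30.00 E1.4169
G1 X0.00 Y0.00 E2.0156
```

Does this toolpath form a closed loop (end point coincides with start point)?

Start point (G0): (0.00, 0.00). End point (last G1): the path returns to the start — closed.

yes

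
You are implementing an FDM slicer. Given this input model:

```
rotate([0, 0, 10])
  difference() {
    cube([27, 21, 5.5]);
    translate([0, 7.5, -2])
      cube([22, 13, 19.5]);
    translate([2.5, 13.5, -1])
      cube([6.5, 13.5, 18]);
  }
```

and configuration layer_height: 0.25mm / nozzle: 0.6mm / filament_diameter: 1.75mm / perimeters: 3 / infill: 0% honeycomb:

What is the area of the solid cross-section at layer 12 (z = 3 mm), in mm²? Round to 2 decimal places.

277.75 mm²

At z = 3 mm: the 27×21 cube contributes its full rectangle (area 567.00 mm²); the 22×13 cube at (0, 7.5) contributes its full rectangle (area 286.00 mm²); the cube at (2.5, 13.5) (footprint 6.5×13.5) is included at this height (area 87.75 mm²); After the difference (first − rest): starting from the 27×21 cube (567.00 mm²), the 22×13 cube at (0, 7.5) lies inside it touching the edge (removes its full 286.00 mm²); the 6.5×13.5 cube at (2.5, 13.5) partially overlaps it — only the 3.25 mm² overlap (of its 87.75 mm²) is removed, clipping the outline — area = 277.75 mm²; (whole slice rotated 10° about Z — lengths, areas and connectivity unchanged). Overall, the cross-section has 2 separate islands. Net area = 277.75 mm².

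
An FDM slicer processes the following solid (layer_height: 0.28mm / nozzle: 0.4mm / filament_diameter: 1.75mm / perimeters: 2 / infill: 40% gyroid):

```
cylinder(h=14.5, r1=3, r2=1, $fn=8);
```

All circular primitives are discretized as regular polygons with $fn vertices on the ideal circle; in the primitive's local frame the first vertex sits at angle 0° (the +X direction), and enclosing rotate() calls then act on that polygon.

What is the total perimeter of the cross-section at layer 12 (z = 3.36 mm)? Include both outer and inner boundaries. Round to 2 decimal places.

15.53 mm

At z = 3.36 mm: the cone (r1=3→r2=1) has section circumradius 2.537 here — a regular 8-gon (perimeter = 2·8·2.537·sin(180°/8) = 15.53 mm). Overall, the cross-section is a single solid region. Total boundary length (outer) = 15.53 mm.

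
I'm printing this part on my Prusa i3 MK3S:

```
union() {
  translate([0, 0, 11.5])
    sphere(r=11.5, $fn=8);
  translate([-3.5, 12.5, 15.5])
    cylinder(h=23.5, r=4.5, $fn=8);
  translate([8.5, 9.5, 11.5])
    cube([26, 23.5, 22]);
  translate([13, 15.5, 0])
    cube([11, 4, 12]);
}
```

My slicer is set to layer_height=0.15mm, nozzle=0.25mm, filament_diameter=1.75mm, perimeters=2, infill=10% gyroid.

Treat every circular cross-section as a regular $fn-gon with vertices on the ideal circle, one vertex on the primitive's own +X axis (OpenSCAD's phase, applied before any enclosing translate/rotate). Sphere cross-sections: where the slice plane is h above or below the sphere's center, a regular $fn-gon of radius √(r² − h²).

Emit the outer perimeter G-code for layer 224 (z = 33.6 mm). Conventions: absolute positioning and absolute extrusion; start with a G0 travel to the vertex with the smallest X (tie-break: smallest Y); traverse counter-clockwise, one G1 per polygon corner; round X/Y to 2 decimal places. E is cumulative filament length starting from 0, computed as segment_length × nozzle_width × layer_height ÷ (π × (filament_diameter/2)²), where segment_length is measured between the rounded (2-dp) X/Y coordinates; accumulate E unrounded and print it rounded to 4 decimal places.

At z = 33.6 mm: the sphere is not intersected at this z (|z−center|=22.100 > r=11.5); the r=4.5 cylinder at (-3.5, 12.5) contributes a regular 8-gon of circumradius 4.5; the cube at (8.5, 9.5) does not reach this height (z outside [11.5, 33.5]); the cube at (13, 15.5) does not reach this height (z outside [0, 12]); Merging all regions: only the r=4.5 cylinder at (-3.5, 12.5) is present, so the union is just that shape — 1 connected region. The outline is a single polygon with 8 vertices. Extrusion per mm of travel: 0.25 × 0.15 / (π × 0.875²) = 0.015591. Accumulating E over each segment gives final E = 0.4294.

G0 X-8.00 Y12.50 Z33.60
G1 X-6.68 Y9.32 E0.0537
G1 X-3.50 Y8.00 E0.1074
G1 X-0.32 Y9.32 E0.1610
G1 X1.00 Y12.50 E0.2147
G1 X-0.32 Y15.68 E0.2684
G1 X-3.50 Y17.00 E0.3221
G1 X-6.68 Y15.68 E0.3758
G1 X-8.00 Y12.50 E0.4294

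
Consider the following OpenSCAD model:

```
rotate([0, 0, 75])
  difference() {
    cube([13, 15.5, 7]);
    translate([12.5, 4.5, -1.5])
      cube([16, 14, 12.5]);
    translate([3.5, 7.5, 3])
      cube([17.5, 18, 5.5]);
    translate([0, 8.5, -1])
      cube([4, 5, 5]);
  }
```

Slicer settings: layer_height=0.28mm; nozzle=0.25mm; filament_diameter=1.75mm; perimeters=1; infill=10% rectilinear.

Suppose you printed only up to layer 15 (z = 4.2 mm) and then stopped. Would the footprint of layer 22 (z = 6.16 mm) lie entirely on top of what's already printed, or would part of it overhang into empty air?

entirely on top

Compare the two slices. At z = 4.2: the 13×15.5 cube contributes its full rectangle (area 201.50 mm²); the cube at (12.5, 4.5) (footprint 16×14) is included at this height (area 224.00 mm²); the cube at (3.5, 7.5) (footprint 17.5×18) is included at this height (area 315.00 mm²); the cube at (0, 8.5) is not intersected at this z (z outside [-1, 4]); After the difference (first − rest): starting from the 13×15.5 cube (201.50 mm²), the 16×14 cube at (12.5, 4.5) partially overlaps it — only the 5.50 mm² overlap (of its 224.00 mm²) is removed, clipping the outline; the 17.5×18 cube at (3.5, 7.5) partially overlaps it — only the 72.00 mm² overlap (of its 315.00 mm²) is removed, clipping the outline — area = 124.00 mm²; (whole slice rotated 75° about Z — lengths, areas and connectivity unchanged). At z = 6.16: the cube (footprint 13×15.5) is included at this height (area 201.50 mm²); the cube at (12.5, 4.5) is present — its section is the full 16×14 rectangle (area 224.00 mm²); the 17.5×18 cube at (3.5, 7.5) contributes its full rectangle (area 315.00 mm²); the cube at (0, 8.5) is not intersected at this z (z outside [-1, 4]); Subtracting the remaining from the first: starting from the 13×15.5 cube (201.50 mm²), the 16×14 cube at (12.5, 4.5) partially overlaps it — only the 5.50 mm² overlap (of its 224.00 mm²) is removed, clipping the outline; the 17.5×18 cube at (3.5, 7.5) partially overlaps it — only the 72.00 mm² overlap (of its 315.00 mm²) is removed, clipping the outline — area = 124.00 mm²; (rotated 75° about Z; rotation is an isometry so areas/perimeters/island counts are preserved). Checking containment: the cross-section at z = 6.16 is a subset of the cross-section at z = 4.2.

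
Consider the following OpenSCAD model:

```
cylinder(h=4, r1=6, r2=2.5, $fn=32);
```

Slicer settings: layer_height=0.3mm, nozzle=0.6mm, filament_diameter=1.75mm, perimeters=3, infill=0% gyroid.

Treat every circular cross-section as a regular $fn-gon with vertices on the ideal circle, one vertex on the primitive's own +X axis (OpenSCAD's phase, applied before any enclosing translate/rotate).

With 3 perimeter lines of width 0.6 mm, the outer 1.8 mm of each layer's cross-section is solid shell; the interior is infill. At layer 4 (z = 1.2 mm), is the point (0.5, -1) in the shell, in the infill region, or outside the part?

infill

At z = 1.2 mm: the cone contributes a regular 32-gon of circumradius 4.950 (interpolated between r1=6 and r2=2.5 at t=0.300). Overall, the cross-section is a single solid region. The nearest boundary edge runs (1.89, -4.57)→(2.75, -4.12); distance from the point to it = 3.81 mm. The point is inside the cross-section and 3.81 mm from the nearest boundary — more than the 1.8 mm shell width (3 × 0.6), so it's in the infill interior.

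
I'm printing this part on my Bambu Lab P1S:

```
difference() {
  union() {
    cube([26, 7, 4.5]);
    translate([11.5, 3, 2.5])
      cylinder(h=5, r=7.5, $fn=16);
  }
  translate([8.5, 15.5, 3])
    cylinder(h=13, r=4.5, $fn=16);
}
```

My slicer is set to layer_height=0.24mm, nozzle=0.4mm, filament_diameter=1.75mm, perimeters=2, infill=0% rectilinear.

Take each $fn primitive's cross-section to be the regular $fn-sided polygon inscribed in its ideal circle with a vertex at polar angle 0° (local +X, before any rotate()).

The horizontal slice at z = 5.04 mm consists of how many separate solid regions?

1

At z = 5.04 mm: the cube does not reach this height (z outside [0, 4.5]); the r=7.5 cylinder at (11.5, 3) contributes a regular 16-gon of circumradius 7.5; Taking the union: only the r=7.5 cylinder at (11.5, 3) is present, so the union is just that shape — 1 connected region; the r=4.5 cylinder at (8.5, 15.5) contributes a regular 16-gon of circumradius 4.5; Taking the first minus the rest: starting from the result so far, the r=4.5 cylinder at (8.5, 15.5) misses the remaining region (no effect) — 1 connected region. The result has 1 disconnected region.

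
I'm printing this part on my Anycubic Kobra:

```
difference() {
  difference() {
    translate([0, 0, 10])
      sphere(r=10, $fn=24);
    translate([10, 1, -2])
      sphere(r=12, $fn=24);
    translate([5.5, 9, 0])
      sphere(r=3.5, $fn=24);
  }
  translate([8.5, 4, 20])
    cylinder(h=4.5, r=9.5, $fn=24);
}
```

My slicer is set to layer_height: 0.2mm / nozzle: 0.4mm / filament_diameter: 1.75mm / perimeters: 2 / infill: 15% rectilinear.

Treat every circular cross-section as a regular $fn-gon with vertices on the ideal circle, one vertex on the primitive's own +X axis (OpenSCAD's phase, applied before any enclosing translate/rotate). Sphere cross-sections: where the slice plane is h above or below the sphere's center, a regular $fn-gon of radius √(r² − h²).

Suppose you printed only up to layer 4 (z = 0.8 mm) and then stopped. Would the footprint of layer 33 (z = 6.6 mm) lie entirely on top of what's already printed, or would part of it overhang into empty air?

Compare the two slices. At z = 0.8: the sphere: section is a regular 24-gon, circumradius = √(r²−h²) = √(10²−9.2²) = 3.919 (area = (24/2)·3.919²·sin(360°/24) = 47.71 mm²); the sphere at (10, 1): section is a regular 24-gon, circumradius = √(r²−h²) = √(12²−2.8²) = 11.669 (area = (24/2)·11.669²·sin(360°/24) = 422.89 mm²); the r=3.5 sphere at (5.5, 9) contributes a regular 24-gon of circumradius √(3.5²−0.8²) = 3.407 (area = (24/2)·3.407²·sin(360°/24) = 36.06 mm²); After the difference (first − rest): starting from the r=10 sphere (47.71 mm²), the r=12 sphere at (10, 1) partially overlaps it — only the 34.13 mm² overlap (of its 422.89 mm²) is removed, clipping the outline; the r=3.5 sphere at (5.5, 9) misses the remaining region (no effect) — area = 13.58 mm²; the cylinder at (8.5, 4) is not intersected at this z (z outside [20, 24.5]); Subtracting the remaining from the first: none of the subtracted shapes is present at this height, so that combined region is unchanged — area = 13.58 mm². At z = 6.6: the r=10 sphere contributes a regular 24-gon of circumradius √(10²−3.4²) = 9.404 (area = (24/2)·9.404²·sin(360°/24) = 274.68 mm²); the r=12 sphere at (10, 1) slices to a regular 24-gon of circumradius 8.369 (√(r²−h²) with h=8.6 from center) (area = (24/2)·8.369²·sin(360°/24) = 217.53 mm²); the sphere at (5.5, 9) is not intersected at this z (|z−center|=6.600 > r=3.5); Taking the first minus the rest: starting from the r=10 sphere (274.68 mm²), the r=12 sphere at (10, 1) partially overlaps it — only the 77.50 mm² overlap (of its 217.53 mm²) is removed, clipping the outline — area = 197.18 mm²; the cylinder at (8.5, 4) is absent (z outside [20, 24.5]); After the difference (first − rest): none of the subtracted shapes is present at this height, so that combined region is unchanged — area = 197.18 mm². Checking containment: at z = 6.6 the cross-section extends beyond the z = 0.8 cross-section by about 183.60 mm².

part overhangs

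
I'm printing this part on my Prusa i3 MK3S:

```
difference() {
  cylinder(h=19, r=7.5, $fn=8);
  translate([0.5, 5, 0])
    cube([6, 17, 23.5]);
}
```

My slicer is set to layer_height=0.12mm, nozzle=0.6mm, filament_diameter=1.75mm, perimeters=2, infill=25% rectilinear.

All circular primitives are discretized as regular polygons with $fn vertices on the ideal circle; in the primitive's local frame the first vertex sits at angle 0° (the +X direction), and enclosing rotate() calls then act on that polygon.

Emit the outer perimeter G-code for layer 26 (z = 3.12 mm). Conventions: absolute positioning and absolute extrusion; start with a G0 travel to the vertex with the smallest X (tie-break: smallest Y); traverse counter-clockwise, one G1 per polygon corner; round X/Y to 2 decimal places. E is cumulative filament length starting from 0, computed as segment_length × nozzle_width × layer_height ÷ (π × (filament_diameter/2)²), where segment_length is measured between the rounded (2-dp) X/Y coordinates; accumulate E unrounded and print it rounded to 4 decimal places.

At z = 3.12 mm: the r=7.5 cylinder gives a regular 8-gon of circumradius 7.5 (constant along its height); the cube at (0.5, 5) (footprint 6×17) is included at this height; Subtracting the remaining from the first: starting from the r=7.5 cylinder, the 6×17 cube at (0.5, 5) partially overlaps it — only the 6.25 mm² overlap (of its 102.00 mm²) is removed, clipping the outline — 1 connected region. The outline is a single polygon with 10 vertices. Extrusion per mm of travel: 0.6 × 0.12 / (π × 0.875²) = 0.029934. Accumulating E over each segment gives final E = 1.4250.

G0 X-7.50 Y0.00 Z3.12
G1 X-5.30 Y-5.30 E0.1718
G1 X0.00 Y-7.50 E0.3436
G1 X5.30 Y-5.30 E0.5153
G1 X7.50 Y0.00 E0.6871
G1 X5.43 Y5.00 E0.8491
G1 X0.50 Y5.00 E0.9967
G1 X0.50 Y7.29 E1.0652
G1 X0.00 Y7.50 E1.0815
G1 X-5.30 Y5.30 E1.2532
G1 X-7.50 Y0.00 E1.4250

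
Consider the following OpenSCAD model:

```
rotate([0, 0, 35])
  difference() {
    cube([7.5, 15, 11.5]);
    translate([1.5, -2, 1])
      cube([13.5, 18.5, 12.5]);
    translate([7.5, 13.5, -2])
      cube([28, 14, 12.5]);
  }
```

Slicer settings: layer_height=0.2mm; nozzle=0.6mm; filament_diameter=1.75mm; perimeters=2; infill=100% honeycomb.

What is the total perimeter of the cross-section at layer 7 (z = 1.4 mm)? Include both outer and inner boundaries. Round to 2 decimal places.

33.00 mm

At z = 1.4 mm: the cube (footprint 7.5×15) is included at this height (perimeter 45.00 mm); the 13.5×18.5 cube at (1.5, -2) contributes its full rectangle (perimeter 64.00 mm); the 28×14 cube at (7.5, 13.5) contributes its full rectangle (perimeter 84.00 mm); Subtracting the remaining from the first: starting from the 7.5×15 cube, the 13.5×18.5 cube at (1.5, -2) partially overlaps it — only the 90.00 mm² overlap (of its 249.75 mm²) is removed, clipping the outline; the 28×14 cube at (7.5, 13.5) misses the remaining region (no effect) — boundary = 33.00 mm; (rotated 35° about Z; rotation is an isometry so areas/perimeters/island counts are preserved). Overall, the cross-section is a single solid region. Total boundary length (outer) = 33.00 mm.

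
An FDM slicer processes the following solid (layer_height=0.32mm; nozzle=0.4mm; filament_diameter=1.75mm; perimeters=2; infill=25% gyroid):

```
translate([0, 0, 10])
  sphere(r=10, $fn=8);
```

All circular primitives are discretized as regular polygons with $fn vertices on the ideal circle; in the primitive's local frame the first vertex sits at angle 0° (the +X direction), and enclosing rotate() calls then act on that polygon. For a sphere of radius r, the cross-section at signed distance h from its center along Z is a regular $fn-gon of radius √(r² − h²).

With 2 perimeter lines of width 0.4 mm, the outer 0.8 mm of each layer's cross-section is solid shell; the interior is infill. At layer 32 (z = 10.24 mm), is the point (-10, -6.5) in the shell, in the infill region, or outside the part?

outside

At z = 10.24 mm: the r=10 sphere slices to a regular 8-gon of circumradius 9.997 (√(r²−h²) with h=0.24 from center). Overall, the cross-section is a single solid region. The nearest boundary edge runs (-10.00, 0.00)→(-7.07, -7.07); distance from the point to it = 2.49 mm. The point is not inside any of the regions above, so it lies outside the cross-section (2.49 mm from the nearest boundary).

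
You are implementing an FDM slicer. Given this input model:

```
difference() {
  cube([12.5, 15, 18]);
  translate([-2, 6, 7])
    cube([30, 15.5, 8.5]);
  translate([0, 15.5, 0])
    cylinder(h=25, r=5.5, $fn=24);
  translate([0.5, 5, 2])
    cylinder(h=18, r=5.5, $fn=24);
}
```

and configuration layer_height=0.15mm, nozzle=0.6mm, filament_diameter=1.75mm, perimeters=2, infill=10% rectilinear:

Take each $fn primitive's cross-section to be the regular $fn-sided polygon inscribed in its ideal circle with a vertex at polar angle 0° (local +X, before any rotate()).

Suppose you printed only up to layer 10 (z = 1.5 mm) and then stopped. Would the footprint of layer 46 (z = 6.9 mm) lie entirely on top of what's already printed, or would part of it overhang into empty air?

entirely on top

Compare the two slices. At z = 1.5: the 12.5×15 cube contributes its full rectangle (area 187.50 mm²); the cube at (-2, 6) is not intersected at this z (z outside [7, 15.5]); the r=5.5 cylinder at (0, 15.5) gives a regular 24-gon of circumradius 5.5 (constant along its height) (area = (24/2)·5.500²·sin(360°/24) = 93.95 mm²); the cylinder at (0.5, 5) is absent (z outside [2, 20]); Taking the first minus the rest: starting from the 12.5×15 cube (187.50 mm²), the r=5.5 cylinder at (0, 15.5) partially overlaps it — only the 20.75 mm² overlap (of its 93.95 mm²) is removed, clipping the outline — area = 166.75 mm². At z = 6.9: the cube is present — its section is the full 12.5×15 rectangle (area 187.50 mm²); the cube at (-2, 6) is not intersected at this z (z outside [7, 15.5]); the cylinder at (0, 15.5): section is a regular 24-gon, circumradius r=5.5 (area = (24/2)·5.500²·sin(360°/24) = 93.95 mm²); the r=5.5 cylinder at (0.5, 5) gives a regular 24-gon of circumradius 5.5 (constant along its height) (area = (24/2)·5.500²·sin(360°/24) = 93.95 mm²); Taking the first minus the rest: starting from the 12.5×15 cube (187.50 mm²), the r=5.5 cylinder at (0, 15.5) partially overlaps it — only the 20.75 mm² overlap (of its 93.95 mm²) is removed, clipping the outline; the r=5.5 cylinder at (0.5, 5) partially overlaps it — only the 50.97 mm² overlap (of its 93.95 mm²) is removed, clipping the outline — area = 115.77 mm². Checking containment: the cross-section at z = 6.9 is a subset of the cross-section at z = 1.5.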